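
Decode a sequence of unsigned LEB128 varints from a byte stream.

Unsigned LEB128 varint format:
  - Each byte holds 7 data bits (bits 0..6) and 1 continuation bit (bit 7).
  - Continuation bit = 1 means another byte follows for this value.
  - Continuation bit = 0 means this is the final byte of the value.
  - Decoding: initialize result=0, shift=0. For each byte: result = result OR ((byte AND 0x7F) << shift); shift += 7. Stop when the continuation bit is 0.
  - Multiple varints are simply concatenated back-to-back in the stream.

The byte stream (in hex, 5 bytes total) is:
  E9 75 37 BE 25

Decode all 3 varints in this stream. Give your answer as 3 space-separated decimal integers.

Answer: 15081 55 4798

Derivation:
  byte[0]=0xE9 cont=1 payload=0x69=105: acc |= 105<<0 -> acc=105 shift=7
  byte[1]=0x75 cont=0 payload=0x75=117: acc |= 117<<7 -> acc=15081 shift=14 [end]
Varint 1: bytes[0:2] = E9 75 -> value 15081 (2 byte(s))
  byte[2]=0x37 cont=0 payload=0x37=55: acc |= 55<<0 -> acc=55 shift=7 [end]
Varint 2: bytes[2:3] = 37 -> value 55 (1 byte(s))
  byte[3]=0xBE cont=1 payload=0x3E=62: acc |= 62<<0 -> acc=62 shift=7
  byte[4]=0x25 cont=0 payload=0x25=37: acc |= 37<<7 -> acc=4798 shift=14 [end]
Varint 3: bytes[3:5] = BE 25 -> value 4798 (2 byte(s))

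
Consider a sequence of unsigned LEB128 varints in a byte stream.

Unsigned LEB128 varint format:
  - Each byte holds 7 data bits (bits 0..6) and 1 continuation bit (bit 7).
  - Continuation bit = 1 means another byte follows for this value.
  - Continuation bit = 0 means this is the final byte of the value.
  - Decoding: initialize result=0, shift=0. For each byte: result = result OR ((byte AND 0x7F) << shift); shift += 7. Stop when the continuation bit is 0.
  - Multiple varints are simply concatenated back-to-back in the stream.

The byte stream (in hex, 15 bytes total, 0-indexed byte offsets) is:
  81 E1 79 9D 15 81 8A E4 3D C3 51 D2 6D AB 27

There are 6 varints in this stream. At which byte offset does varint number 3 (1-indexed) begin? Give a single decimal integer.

  byte[0]=0x81 cont=1 payload=0x01=1: acc |= 1<<0 -> acc=1 shift=7
  byte[1]=0xE1 cont=1 payload=0x61=97: acc |= 97<<7 -> acc=12417 shift=14
  byte[2]=0x79 cont=0 payload=0x79=121: acc |= 121<<14 -> acc=1994881 shift=21 [end]
Varint 1: bytes[0:3] = 81 E1 79 -> value 1994881 (3 byte(s))
  byte[3]=0x9D cont=1 payload=0x1D=29: acc |= 29<<0 -> acc=29 shift=7
  byte[4]=0x15 cont=0 payload=0x15=21: acc |= 21<<7 -> acc=2717 shift=14 [end]
Varint 2: bytes[3:5] = 9D 15 -> value 2717 (2 byte(s))
  byte[5]=0x81 cont=1 payload=0x01=1: acc |= 1<<0 -> acc=1 shift=7
  byte[6]=0x8A cont=1 payload=0x0A=10: acc |= 10<<7 -> acc=1281 shift=14
  byte[7]=0xE4 cont=1 payload=0x64=100: acc |= 100<<14 -> acc=1639681 shift=21
  byte[8]=0x3D cont=0 payload=0x3D=61: acc |= 61<<21 -> acc=129565953 shift=28 [end]
Varint 3: bytes[5:9] = 81 8A E4 3D -> value 129565953 (4 byte(s))
  byte[9]=0xC3 cont=1 payload=0x43=67: acc |= 67<<0 -> acc=67 shift=7
  byte[10]=0x51 cont=0 payload=0x51=81: acc |= 81<<7 -> acc=10435 shift=14 [end]
Varint 4: bytes[9:11] = C3 51 -> value 10435 (2 byte(s))
  byte[11]=0xD2 cont=1 payload=0x52=82: acc |= 82<<0 -> acc=82 shift=7
  byte[12]=0x6D cont=0 payload=0x6D=109: acc |= 109<<7 -> acc=14034 shift=14 [end]
Varint 5: bytes[11:13] = D2 6D -> value 14034 (2 byte(s))
  byte[13]=0xAB cont=1 payload=0x2B=43: acc |= 43<<0 -> acc=43 shift=7
  byte[14]=0x27 cont=0 payload=0x27=39: acc |= 39<<7 -> acc=5035 shift=14 [end]
Varint 6: bytes[13:15] = AB 27 -> value 5035 (2 byte(s))

Answer: 5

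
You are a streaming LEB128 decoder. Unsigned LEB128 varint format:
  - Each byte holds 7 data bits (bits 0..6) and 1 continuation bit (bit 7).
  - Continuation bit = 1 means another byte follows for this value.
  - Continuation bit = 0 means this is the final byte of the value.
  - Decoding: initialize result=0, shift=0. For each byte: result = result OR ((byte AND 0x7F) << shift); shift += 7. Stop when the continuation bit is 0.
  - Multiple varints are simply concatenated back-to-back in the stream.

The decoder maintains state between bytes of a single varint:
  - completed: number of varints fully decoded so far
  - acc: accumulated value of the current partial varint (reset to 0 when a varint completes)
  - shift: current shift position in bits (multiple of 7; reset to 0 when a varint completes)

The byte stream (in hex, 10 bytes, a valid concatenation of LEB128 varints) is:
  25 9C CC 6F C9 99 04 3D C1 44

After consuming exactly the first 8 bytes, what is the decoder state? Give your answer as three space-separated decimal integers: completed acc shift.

byte[0]=0x25 cont=0 payload=0x25: varint #1 complete (value=37); reset -> completed=1 acc=0 shift=0
byte[1]=0x9C cont=1 payload=0x1C: acc |= 28<<0 -> completed=1 acc=28 shift=7
byte[2]=0xCC cont=1 payload=0x4C: acc |= 76<<7 -> completed=1 acc=9756 shift=14
byte[3]=0x6F cont=0 payload=0x6F: varint #2 complete (value=1828380); reset -> completed=2 acc=0 shift=0
byte[4]=0xC9 cont=1 payload=0x49: acc |= 73<<0 -> completed=2 acc=73 shift=7
byte[5]=0x99 cont=1 payload=0x19: acc |= 25<<7 -> completed=2 acc=3273 shift=14
byte[6]=0x04 cont=0 payload=0x04: varint #3 complete (value=68809); reset -> completed=3 acc=0 shift=0
byte[7]=0x3D cont=0 payload=0x3D: varint #4 complete (value=61); reset -> completed=4 acc=0 shift=0

Answer: 4 0 0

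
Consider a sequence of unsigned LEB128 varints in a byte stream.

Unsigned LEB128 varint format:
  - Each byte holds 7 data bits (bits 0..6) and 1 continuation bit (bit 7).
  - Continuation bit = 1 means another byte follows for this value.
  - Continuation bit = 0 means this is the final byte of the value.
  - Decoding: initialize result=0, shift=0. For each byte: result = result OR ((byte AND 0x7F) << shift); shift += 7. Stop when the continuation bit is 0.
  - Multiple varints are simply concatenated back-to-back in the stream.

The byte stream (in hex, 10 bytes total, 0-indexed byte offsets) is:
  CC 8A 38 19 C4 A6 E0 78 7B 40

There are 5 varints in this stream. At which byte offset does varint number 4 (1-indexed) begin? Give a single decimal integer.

Answer: 8

Derivation:
  byte[0]=0xCC cont=1 payload=0x4C=76: acc |= 76<<0 -> acc=76 shift=7
  byte[1]=0x8A cont=1 payload=0x0A=10: acc |= 10<<7 -> acc=1356 shift=14
  byte[2]=0x38 cont=0 payload=0x38=56: acc |= 56<<14 -> acc=918860 shift=21 [end]
Varint 1: bytes[0:3] = CC 8A 38 -> value 918860 (3 byte(s))
  byte[3]=0x19 cont=0 payload=0x19=25: acc |= 25<<0 -> acc=25 shift=7 [end]
Varint 2: bytes[3:4] = 19 -> value 25 (1 byte(s))
  byte[4]=0xC4 cont=1 payload=0x44=68: acc |= 68<<0 -> acc=68 shift=7
  byte[5]=0xA6 cont=1 payload=0x26=38: acc |= 38<<7 -> acc=4932 shift=14
  byte[6]=0xE0 cont=1 payload=0x60=96: acc |= 96<<14 -> acc=1577796 shift=21
  byte[7]=0x78 cont=0 payload=0x78=120: acc |= 120<<21 -> acc=253236036 shift=28 [end]
Varint 3: bytes[4:8] = C4 A6 E0 78 -> value 253236036 (4 byte(s))
  byte[8]=0x7B cont=0 payload=0x7B=123: acc |= 123<<0 -> acc=123 shift=7 [end]
Varint 4: bytes[8:9] = 7B -> value 123 (1 byte(s))
  byte[9]=0x40 cont=0 payload=0x40=64: acc |= 64<<0 -> acc=64 shift=7 [end]
Varint 5: bytes[9:10] = 40 -> value 64 (1 byte(s))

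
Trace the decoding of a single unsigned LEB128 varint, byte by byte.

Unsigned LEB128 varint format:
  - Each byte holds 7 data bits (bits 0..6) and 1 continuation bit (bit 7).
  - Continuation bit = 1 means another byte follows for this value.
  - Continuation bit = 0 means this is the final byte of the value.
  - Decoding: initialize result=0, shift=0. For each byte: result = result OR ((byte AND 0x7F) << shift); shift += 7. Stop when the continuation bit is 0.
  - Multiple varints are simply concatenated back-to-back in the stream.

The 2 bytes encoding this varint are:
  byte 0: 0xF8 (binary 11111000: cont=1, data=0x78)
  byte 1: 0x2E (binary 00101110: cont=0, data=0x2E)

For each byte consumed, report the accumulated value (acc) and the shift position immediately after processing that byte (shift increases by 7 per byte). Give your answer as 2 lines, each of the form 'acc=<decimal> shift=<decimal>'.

byte 0=0xF8: payload=0x78=120, contrib = 120<<0 = 120; acc -> 120, shift -> 7
byte 1=0x2E: payload=0x2E=46, contrib = 46<<7 = 5888; acc -> 6008, shift -> 14

Answer: acc=120 shift=7
acc=6008 shift=14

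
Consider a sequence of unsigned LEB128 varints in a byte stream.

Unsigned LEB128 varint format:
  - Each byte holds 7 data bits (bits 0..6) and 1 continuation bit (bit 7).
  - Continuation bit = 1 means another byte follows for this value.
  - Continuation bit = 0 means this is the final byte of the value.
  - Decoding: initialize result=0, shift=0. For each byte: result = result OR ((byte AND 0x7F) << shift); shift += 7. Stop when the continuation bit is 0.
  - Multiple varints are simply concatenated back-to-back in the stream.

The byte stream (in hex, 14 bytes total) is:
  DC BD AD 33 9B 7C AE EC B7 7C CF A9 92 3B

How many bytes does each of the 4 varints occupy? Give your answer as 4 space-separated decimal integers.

  byte[0]=0xDC cont=1 payload=0x5C=92: acc |= 92<<0 -> acc=92 shift=7
  byte[1]=0xBD cont=1 payload=0x3D=61: acc |= 61<<7 -> acc=7900 shift=14
  byte[2]=0xAD cont=1 payload=0x2D=45: acc |= 45<<14 -> acc=745180 shift=21
  byte[3]=0x33 cont=0 payload=0x33=51: acc |= 51<<21 -> acc=107699932 shift=28 [end]
Varint 1: bytes[0:4] = DC BD AD 33 -> value 107699932 (4 byte(s))
  byte[4]=0x9B cont=1 payload=0x1B=27: acc |= 27<<0 -> acc=27 shift=7
  byte[5]=0x7C cont=0 payload=0x7C=124: acc |= 124<<7 -> acc=15899 shift=14 [end]
Varint 2: bytes[4:6] = 9B 7C -> value 15899 (2 byte(s))
  byte[6]=0xAE cont=1 payload=0x2E=46: acc |= 46<<0 -> acc=46 shift=7
  byte[7]=0xEC cont=1 payload=0x6C=108: acc |= 108<<7 -> acc=13870 shift=14
  byte[8]=0xB7 cont=1 payload=0x37=55: acc |= 55<<14 -> acc=914990 shift=21
  byte[9]=0x7C cont=0 payload=0x7C=124: acc |= 124<<21 -> acc=260961838 shift=28 [end]
Varint 3: bytes[6:10] = AE EC B7 7C -> value 260961838 (4 byte(s))
  byte[10]=0xCF cont=1 payload=0x4F=79: acc |= 79<<0 -> acc=79 shift=7
  byte[11]=0xA9 cont=1 payload=0x29=41: acc |= 41<<7 -> acc=5327 shift=14
  byte[12]=0x92 cont=1 payload=0x12=18: acc |= 18<<14 -> acc=300239 shift=21
  byte[13]=0x3B cont=0 payload=0x3B=59: acc |= 59<<21 -> acc=124032207 shift=28 [end]
Varint 4: bytes[10:14] = CF A9 92 3B -> value 124032207 (4 byte(s))

Answer: 4 2 4 4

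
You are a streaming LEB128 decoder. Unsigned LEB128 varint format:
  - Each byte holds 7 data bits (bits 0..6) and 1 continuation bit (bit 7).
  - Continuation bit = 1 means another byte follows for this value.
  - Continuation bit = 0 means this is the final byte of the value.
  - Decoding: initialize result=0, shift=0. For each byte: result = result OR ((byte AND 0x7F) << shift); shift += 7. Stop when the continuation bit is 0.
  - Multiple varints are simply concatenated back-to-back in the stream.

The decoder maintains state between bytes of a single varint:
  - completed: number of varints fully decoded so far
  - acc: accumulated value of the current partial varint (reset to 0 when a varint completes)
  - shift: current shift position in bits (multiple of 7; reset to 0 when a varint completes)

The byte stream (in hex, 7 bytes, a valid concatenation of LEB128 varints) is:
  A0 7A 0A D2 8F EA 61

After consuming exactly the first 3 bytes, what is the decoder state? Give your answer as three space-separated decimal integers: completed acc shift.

byte[0]=0xA0 cont=1 payload=0x20: acc |= 32<<0 -> completed=0 acc=32 shift=7
byte[1]=0x7A cont=0 payload=0x7A: varint #1 complete (value=15648); reset -> completed=1 acc=0 shift=0
byte[2]=0x0A cont=0 payload=0x0A: varint #2 complete (value=10); reset -> completed=2 acc=0 shift=0

Answer: 2 0 0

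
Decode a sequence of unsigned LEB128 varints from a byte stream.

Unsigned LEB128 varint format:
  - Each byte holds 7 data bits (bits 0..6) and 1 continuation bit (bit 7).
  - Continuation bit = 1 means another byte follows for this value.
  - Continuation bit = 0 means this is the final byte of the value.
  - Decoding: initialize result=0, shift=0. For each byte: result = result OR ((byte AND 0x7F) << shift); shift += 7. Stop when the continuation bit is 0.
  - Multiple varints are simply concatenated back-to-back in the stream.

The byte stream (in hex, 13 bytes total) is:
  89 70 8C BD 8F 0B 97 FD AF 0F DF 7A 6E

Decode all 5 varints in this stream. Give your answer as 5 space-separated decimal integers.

Answer: 14345 23322252 32243351 15711 110

Derivation:
  byte[0]=0x89 cont=1 payload=0x09=9: acc |= 9<<0 -> acc=9 shift=7
  byte[1]=0x70 cont=0 payload=0x70=112: acc |= 112<<7 -> acc=14345 shift=14 [end]
Varint 1: bytes[0:2] = 89 70 -> value 14345 (2 byte(s))
  byte[2]=0x8C cont=1 payload=0x0C=12: acc |= 12<<0 -> acc=12 shift=7
  byte[3]=0xBD cont=1 payload=0x3D=61: acc |= 61<<7 -> acc=7820 shift=14
  byte[4]=0x8F cont=1 payload=0x0F=15: acc |= 15<<14 -> acc=253580 shift=21
  byte[5]=0x0B cont=0 payload=0x0B=11: acc |= 11<<21 -> acc=23322252 shift=28 [end]
Varint 2: bytes[2:6] = 8C BD 8F 0B -> value 23322252 (4 byte(s))
  byte[6]=0x97 cont=1 payload=0x17=23: acc |= 23<<0 -> acc=23 shift=7
  byte[7]=0xFD cont=1 payload=0x7D=125: acc |= 125<<7 -> acc=16023 shift=14
  byte[8]=0xAF cont=1 payload=0x2F=47: acc |= 47<<14 -> acc=786071 shift=21
  byte[9]=0x0F cont=0 payload=0x0F=15: acc |= 15<<21 -> acc=32243351 shift=28 [end]
Varint 3: bytes[6:10] = 97 FD AF 0F -> value 32243351 (4 byte(s))
  byte[10]=0xDF cont=1 payload=0x5F=95: acc |= 95<<0 -> acc=95 shift=7
  byte[11]=0x7A cont=0 payload=0x7A=122: acc |= 122<<7 -> acc=15711 shift=14 [end]
Varint 4: bytes[10:12] = DF 7A -> value 15711 (2 byte(s))
  byte[12]=0x6E cont=0 payload=0x6E=110: acc |= 110<<0 -> acc=110 shift=7 [end]
Varint 5: bytes[12:13] = 6E -> value 110 (1 byte(s))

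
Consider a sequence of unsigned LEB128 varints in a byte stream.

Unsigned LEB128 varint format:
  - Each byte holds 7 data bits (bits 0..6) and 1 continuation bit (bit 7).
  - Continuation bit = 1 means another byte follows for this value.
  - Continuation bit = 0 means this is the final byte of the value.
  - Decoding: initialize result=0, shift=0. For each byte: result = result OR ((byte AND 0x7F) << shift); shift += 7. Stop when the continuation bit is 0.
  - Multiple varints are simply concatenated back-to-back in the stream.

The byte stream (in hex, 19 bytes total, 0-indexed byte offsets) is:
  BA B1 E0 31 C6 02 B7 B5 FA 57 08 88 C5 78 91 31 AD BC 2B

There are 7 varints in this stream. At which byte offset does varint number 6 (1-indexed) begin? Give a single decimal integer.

Answer: 14

Derivation:
  byte[0]=0xBA cont=1 payload=0x3A=58: acc |= 58<<0 -> acc=58 shift=7
  byte[1]=0xB1 cont=1 payload=0x31=49: acc |= 49<<7 -> acc=6330 shift=14
  byte[2]=0xE0 cont=1 payload=0x60=96: acc |= 96<<14 -> acc=1579194 shift=21
  byte[3]=0x31 cont=0 payload=0x31=49: acc |= 49<<21 -> acc=104339642 shift=28 [end]
Varint 1: bytes[0:4] = BA B1 E0 31 -> value 104339642 (4 byte(s))
  byte[4]=0xC6 cont=1 payload=0x46=70: acc |= 70<<0 -> acc=70 shift=7
  byte[5]=0x02 cont=0 payload=0x02=2: acc |= 2<<7 -> acc=326 shift=14 [end]
Varint 2: bytes[4:6] = C6 02 -> value 326 (2 byte(s))
  byte[6]=0xB7 cont=1 payload=0x37=55: acc |= 55<<0 -> acc=55 shift=7
  byte[7]=0xB5 cont=1 payload=0x35=53: acc |= 53<<7 -> acc=6839 shift=14
  byte[8]=0xFA cont=1 payload=0x7A=122: acc |= 122<<14 -> acc=2005687 shift=21
  byte[9]=0x57 cont=0 payload=0x57=87: acc |= 87<<21 -> acc=184457911 shift=28 [end]
Varint 3: bytes[6:10] = B7 B5 FA 57 -> value 184457911 (4 byte(s))
  byte[10]=0x08 cont=0 payload=0x08=8: acc |= 8<<0 -> acc=8 shift=7 [end]
Varint 4: bytes[10:11] = 08 -> value 8 (1 byte(s))
  byte[11]=0x88 cont=1 payload=0x08=8: acc |= 8<<0 -> acc=8 shift=7
  byte[12]=0xC5 cont=1 payload=0x45=69: acc |= 69<<7 -> acc=8840 shift=14
  byte[13]=0x78 cont=0 payload=0x78=120: acc |= 120<<14 -> acc=1974920 shift=21 [end]
Varint 5: bytes[11:14] = 88 C5 78 -> value 1974920 (3 byte(s))
  byte[14]=0x91 cont=1 payload=0x11=17: acc |= 17<<0 -> acc=17 shift=7
  byte[15]=0x31 cont=0 payload=0x31=49: acc |= 49<<7 -> acc=6289 shift=14 [end]
Varint 6: bytes[14:16] = 91 31 -> value 6289 (2 byte(s))
  byte[16]=0xAD cont=1 payload=0x2D=45: acc |= 45<<0 -> acc=45 shift=7
  byte[17]=0xBC cont=1 payload=0x3C=60: acc |= 60<<7 -> acc=7725 shift=14
  byte[18]=0x2B cont=0 payload=0x2B=43: acc |= 43<<14 -> acc=712237 shift=21 [end]
Varint 7: bytes[16:19] = AD BC 2B -> value 712237 (3 byte(s))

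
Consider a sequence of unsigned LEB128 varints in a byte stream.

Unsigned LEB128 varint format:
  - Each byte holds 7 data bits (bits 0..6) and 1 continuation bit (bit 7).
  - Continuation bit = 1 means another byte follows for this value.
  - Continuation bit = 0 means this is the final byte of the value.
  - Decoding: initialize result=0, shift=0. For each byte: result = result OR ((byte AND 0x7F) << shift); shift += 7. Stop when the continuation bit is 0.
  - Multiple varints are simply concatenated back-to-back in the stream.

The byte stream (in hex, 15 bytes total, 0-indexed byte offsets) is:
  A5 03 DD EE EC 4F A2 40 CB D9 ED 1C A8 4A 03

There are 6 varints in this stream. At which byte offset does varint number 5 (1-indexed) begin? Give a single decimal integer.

Answer: 12

Derivation:
  byte[0]=0xA5 cont=1 payload=0x25=37: acc |= 37<<0 -> acc=37 shift=7
  byte[1]=0x03 cont=0 payload=0x03=3: acc |= 3<<7 -> acc=421 shift=14 [end]
Varint 1: bytes[0:2] = A5 03 -> value 421 (2 byte(s))
  byte[2]=0xDD cont=1 payload=0x5D=93: acc |= 93<<0 -> acc=93 shift=7
  byte[3]=0xEE cont=1 payload=0x6E=110: acc |= 110<<7 -> acc=14173 shift=14
  byte[4]=0xEC cont=1 payload=0x6C=108: acc |= 108<<14 -> acc=1783645 shift=21
  byte[5]=0x4F cont=0 payload=0x4F=79: acc |= 79<<21 -> acc=167458653 shift=28 [end]
Varint 2: bytes[2:6] = DD EE EC 4F -> value 167458653 (4 byte(s))
  byte[6]=0xA2 cont=1 payload=0x22=34: acc |= 34<<0 -> acc=34 shift=7
  byte[7]=0x40 cont=0 payload=0x40=64: acc |= 64<<7 -> acc=8226 shift=14 [end]
Varint 3: bytes[6:8] = A2 40 -> value 8226 (2 byte(s))
  byte[8]=0xCB cont=1 payload=0x4B=75: acc |= 75<<0 -> acc=75 shift=7
  byte[9]=0xD9 cont=1 payload=0x59=89: acc |= 89<<7 -> acc=11467 shift=14
  byte[10]=0xED cont=1 payload=0x6D=109: acc |= 109<<14 -> acc=1797323 shift=21
  byte[11]=0x1C cont=0 payload=0x1C=28: acc |= 28<<21 -> acc=60517579 shift=28 [end]
Varint 4: bytes[8:12] = CB D9 ED 1C -> value 60517579 (4 byte(s))
  byte[12]=0xA8 cont=1 payload=0x28=40: acc |= 40<<0 -> acc=40 shift=7
  byte[13]=0x4A cont=0 payload=0x4A=74: acc |= 74<<7 -> acc=9512 shift=14 [end]
Varint 5: bytes[12:14] = A8 4A -> value 9512 (2 byte(s))
  byte[14]=0x03 cont=0 payload=0x03=3: acc |= 3<<0 -> acc=3 shift=7 [end]
Varint 6: bytes[14:15] = 03 -> value 3 (1 byte(s))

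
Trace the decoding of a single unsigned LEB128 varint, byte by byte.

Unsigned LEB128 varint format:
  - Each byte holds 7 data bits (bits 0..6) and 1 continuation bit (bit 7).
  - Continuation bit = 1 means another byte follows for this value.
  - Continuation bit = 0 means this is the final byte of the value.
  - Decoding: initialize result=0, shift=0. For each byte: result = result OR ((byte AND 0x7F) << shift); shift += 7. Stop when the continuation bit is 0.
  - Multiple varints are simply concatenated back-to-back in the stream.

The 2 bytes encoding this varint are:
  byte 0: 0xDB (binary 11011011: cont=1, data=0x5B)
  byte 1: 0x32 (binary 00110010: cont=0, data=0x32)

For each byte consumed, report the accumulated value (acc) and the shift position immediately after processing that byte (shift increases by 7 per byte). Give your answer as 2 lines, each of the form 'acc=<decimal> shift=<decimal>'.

Answer: acc=91 shift=7
acc=6491 shift=14

Derivation:
byte 0=0xDB: payload=0x5B=91, contrib = 91<<0 = 91; acc -> 91, shift -> 7
byte 1=0x32: payload=0x32=50, contrib = 50<<7 = 6400; acc -> 6491, shift -> 14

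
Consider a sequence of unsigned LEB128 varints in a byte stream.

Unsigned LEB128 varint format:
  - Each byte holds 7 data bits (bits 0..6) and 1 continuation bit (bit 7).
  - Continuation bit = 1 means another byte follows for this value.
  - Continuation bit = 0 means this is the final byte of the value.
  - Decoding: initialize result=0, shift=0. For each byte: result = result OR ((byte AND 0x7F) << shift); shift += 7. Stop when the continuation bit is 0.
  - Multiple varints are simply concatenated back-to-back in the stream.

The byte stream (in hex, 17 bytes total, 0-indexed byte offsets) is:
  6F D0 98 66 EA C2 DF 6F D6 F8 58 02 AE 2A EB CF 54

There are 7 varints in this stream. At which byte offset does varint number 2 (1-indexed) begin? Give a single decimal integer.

Answer: 1

Derivation:
  byte[0]=0x6F cont=0 payload=0x6F=111: acc |= 111<<0 -> acc=111 shift=7 [end]
Varint 1: bytes[0:1] = 6F -> value 111 (1 byte(s))
  byte[1]=0xD0 cont=1 payload=0x50=80: acc |= 80<<0 -> acc=80 shift=7
  byte[2]=0x98 cont=1 payload=0x18=24: acc |= 24<<7 -> acc=3152 shift=14
  byte[3]=0x66 cont=0 payload=0x66=102: acc |= 102<<14 -> acc=1674320 shift=21 [end]
Varint 2: bytes[1:4] = D0 98 66 -> value 1674320 (3 byte(s))
  byte[4]=0xEA cont=1 payload=0x6A=106: acc |= 106<<0 -> acc=106 shift=7
  byte[5]=0xC2 cont=1 payload=0x42=66: acc |= 66<<7 -> acc=8554 shift=14
  byte[6]=0xDF cont=1 payload=0x5F=95: acc |= 95<<14 -> acc=1565034 shift=21
  byte[7]=0x6F cont=0 payload=0x6F=111: acc |= 111<<21 -> acc=234348906 shift=28 [end]
Varint 3: bytes[4:8] = EA C2 DF 6F -> value 234348906 (4 byte(s))
  byte[8]=0xD6 cont=1 payload=0x56=86: acc |= 86<<0 -> acc=86 shift=7
  byte[9]=0xF8 cont=1 payload=0x78=120: acc |= 120<<7 -> acc=15446 shift=14
  byte[10]=0x58 cont=0 payload=0x58=88: acc |= 88<<14 -> acc=1457238 shift=21 [end]
Varint 4: bytes[8:11] = D6 F8 58 -> value 1457238 (3 byte(s))
  byte[11]=0x02 cont=0 payload=0x02=2: acc |= 2<<0 -> acc=2 shift=7 [end]
Varint 5: bytes[11:12] = 02 -> value 2 (1 byte(s))
  byte[12]=0xAE cont=1 payload=0x2E=46: acc |= 46<<0 -> acc=46 shift=7
  byte[13]=0x2A cont=0 payload=0x2A=42: acc |= 42<<7 -> acc=5422 shift=14 [end]
Varint 6: bytes[12:14] = AE 2A -> value 5422 (2 byte(s))
  byte[14]=0xEB cont=1 payload=0x6B=107: acc |= 107<<0 -> acc=107 shift=7
  byte[15]=0xCF cont=1 payload=0x4F=79: acc |= 79<<7 -> acc=10219 shift=14
  byte[16]=0x54 cont=0 payload=0x54=84: acc |= 84<<14 -> acc=1386475 shift=21 [end]
Varint 7: bytes[14:17] = EB CF 54 -> value 1386475 (3 byte(s))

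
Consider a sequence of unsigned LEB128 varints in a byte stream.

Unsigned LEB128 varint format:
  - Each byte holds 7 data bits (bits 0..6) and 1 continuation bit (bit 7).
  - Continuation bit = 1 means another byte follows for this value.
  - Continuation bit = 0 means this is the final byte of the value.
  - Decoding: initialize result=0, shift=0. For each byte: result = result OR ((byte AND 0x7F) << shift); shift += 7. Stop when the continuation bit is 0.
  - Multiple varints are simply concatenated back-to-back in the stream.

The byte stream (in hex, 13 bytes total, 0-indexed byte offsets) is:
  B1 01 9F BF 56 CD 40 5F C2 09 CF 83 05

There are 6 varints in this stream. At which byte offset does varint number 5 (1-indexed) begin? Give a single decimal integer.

  byte[0]=0xB1 cont=1 payload=0x31=49: acc |= 49<<0 -> acc=49 shift=7
  byte[1]=0x01 cont=0 payload=0x01=1: acc |= 1<<7 -> acc=177 shift=14 [end]
Varint 1: bytes[0:2] = B1 01 -> value 177 (2 byte(s))
  byte[2]=0x9F cont=1 payload=0x1F=31: acc |= 31<<0 -> acc=31 shift=7
  byte[3]=0xBF cont=1 payload=0x3F=63: acc |= 63<<7 -> acc=8095 shift=14
  byte[4]=0x56 cont=0 payload=0x56=86: acc |= 86<<14 -> acc=1417119 shift=21 [end]
Varint 2: bytes[2:5] = 9F BF 56 -> value 1417119 (3 byte(s))
  byte[5]=0xCD cont=1 payload=0x4D=77: acc |= 77<<0 -> acc=77 shift=7
  byte[6]=0x40 cont=0 payload=0x40=64: acc |= 64<<7 -> acc=8269 shift=14 [end]
Varint 3: bytes[5:7] = CD 40 -> value 8269 (2 byte(s))
  byte[7]=0x5F cont=0 payload=0x5F=95: acc |= 95<<0 -> acc=95 shift=7 [end]
Varint 4: bytes[7:8] = 5F -> value 95 (1 byte(s))
  byte[8]=0xC2 cont=1 payload=0x42=66: acc |= 66<<0 -> acc=66 shift=7
  byte[9]=0x09 cont=0 payload=0x09=9: acc |= 9<<7 -> acc=1218 shift=14 [end]
Varint 5: bytes[8:10] = C2 09 -> value 1218 (2 byte(s))
  byte[10]=0xCF cont=1 payload=0x4F=79: acc |= 79<<0 -> acc=79 shift=7
  byte[11]=0x83 cont=1 payload=0x03=3: acc |= 3<<7 -> acc=463 shift=14
  byte[12]=0x05 cont=0 payload=0x05=5: acc |= 5<<14 -> acc=82383 shift=21 [end]
Varint 6: bytes[10:13] = CF 83 05 -> value 82383 (3 byte(s))

Answer: 8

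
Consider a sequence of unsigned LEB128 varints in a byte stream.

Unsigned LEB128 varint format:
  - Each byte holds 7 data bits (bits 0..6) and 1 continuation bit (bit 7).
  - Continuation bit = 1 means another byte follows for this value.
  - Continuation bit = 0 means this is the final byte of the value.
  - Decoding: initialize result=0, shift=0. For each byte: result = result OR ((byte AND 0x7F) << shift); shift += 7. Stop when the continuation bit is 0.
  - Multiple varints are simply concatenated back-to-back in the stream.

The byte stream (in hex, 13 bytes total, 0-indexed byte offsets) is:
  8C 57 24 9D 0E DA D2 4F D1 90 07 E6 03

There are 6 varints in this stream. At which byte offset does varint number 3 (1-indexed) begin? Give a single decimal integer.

  byte[0]=0x8C cont=1 payload=0x0C=12: acc |= 12<<0 -> acc=12 shift=7
  byte[1]=0x57 cont=0 payload=0x57=87: acc |= 87<<7 -> acc=11148 shift=14 [end]
Varint 1: bytes[0:2] = 8C 57 -> value 11148 (2 byte(s))
  byte[2]=0x24 cont=0 payload=0x24=36: acc |= 36<<0 -> acc=36 shift=7 [end]
Varint 2: bytes[2:3] = 24 -> value 36 (1 byte(s))
  byte[3]=0x9D cont=1 payload=0x1D=29: acc |= 29<<0 -> acc=29 shift=7
  byte[4]=0x0E cont=0 payload=0x0E=14: acc |= 14<<7 -> acc=1821 shift=14 [end]
Varint 3: bytes[3:5] = 9D 0E -> value 1821 (2 byte(s))
  byte[5]=0xDA cont=1 payload=0x5A=90: acc |= 90<<0 -> acc=90 shift=7
  byte[6]=0xD2 cont=1 payload=0x52=82: acc |= 82<<7 -> acc=10586 shift=14
  byte[7]=0x4F cont=0 payload=0x4F=79: acc |= 79<<14 -> acc=1304922 shift=21 [end]
Varint 4: bytes[5:8] = DA D2 4F -> value 1304922 (3 byte(s))
  byte[8]=0xD1 cont=1 payload=0x51=81: acc |= 81<<0 -> acc=81 shift=7
  byte[9]=0x90 cont=1 payload=0x10=16: acc |= 16<<7 -> acc=2129 shift=14
  byte[10]=0x07 cont=0 payload=0x07=7: acc |= 7<<14 -> acc=116817 shift=21 [end]
Varint 5: bytes[8:11] = D1 90 07 -> value 116817 (3 byte(s))
  byte[11]=0xE6 cont=1 payload=0x66=102: acc |= 102<<0 -> acc=102 shift=7
  byte[12]=0x03 cont=0 payload=0x03=3: acc |= 3<<7 -> acc=486 shift=14 [end]
Varint 6: bytes[11:13] = E6 03 -> value 486 (2 byte(s))

Answer: 3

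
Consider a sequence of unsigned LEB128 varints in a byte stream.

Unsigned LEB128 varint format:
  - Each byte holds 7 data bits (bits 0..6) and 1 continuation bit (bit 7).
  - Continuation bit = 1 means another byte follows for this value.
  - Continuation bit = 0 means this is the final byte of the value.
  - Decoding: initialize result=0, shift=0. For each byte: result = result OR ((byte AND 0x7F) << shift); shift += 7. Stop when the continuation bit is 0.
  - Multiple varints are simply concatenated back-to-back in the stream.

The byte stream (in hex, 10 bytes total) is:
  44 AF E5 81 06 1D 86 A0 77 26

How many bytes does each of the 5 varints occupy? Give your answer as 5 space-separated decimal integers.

  byte[0]=0x44 cont=0 payload=0x44=68: acc |= 68<<0 -> acc=68 shift=7 [end]
Varint 1: bytes[0:1] = 44 -> value 68 (1 byte(s))
  byte[1]=0xAF cont=1 payload=0x2F=47: acc |= 47<<0 -> acc=47 shift=7
  byte[2]=0xE5 cont=1 payload=0x65=101: acc |= 101<<7 -> acc=12975 shift=14
  byte[3]=0x81 cont=1 payload=0x01=1: acc |= 1<<14 -> acc=29359 shift=21
  byte[4]=0x06 cont=0 payload=0x06=6: acc |= 6<<21 -> acc=12612271 shift=28 [end]
Varint 2: bytes[1:5] = AF E5 81 06 -> value 12612271 (4 byte(s))
  byte[5]=0x1D cont=0 payload=0x1D=29: acc |= 29<<0 -> acc=29 shift=7 [end]
Varint 3: bytes[5:6] = 1D -> value 29 (1 byte(s))
  byte[6]=0x86 cont=1 payload=0x06=6: acc |= 6<<0 -> acc=6 shift=7
  byte[7]=0xA0 cont=1 payload=0x20=32: acc |= 32<<7 -> acc=4102 shift=14
  byte[8]=0x77 cont=0 payload=0x77=119: acc |= 119<<14 -> acc=1953798 shift=21 [end]
Varint 4: bytes[6:9] = 86 A0 77 -> value 1953798 (3 byte(s))
  byte[9]=0x26 cont=0 payload=0x26=38: acc |= 38<<0 -> acc=38 shift=7 [end]
Varint 5: bytes[9:10] = 26 -> value 38 (1 byte(s))

Answer: 1 4 1 3 1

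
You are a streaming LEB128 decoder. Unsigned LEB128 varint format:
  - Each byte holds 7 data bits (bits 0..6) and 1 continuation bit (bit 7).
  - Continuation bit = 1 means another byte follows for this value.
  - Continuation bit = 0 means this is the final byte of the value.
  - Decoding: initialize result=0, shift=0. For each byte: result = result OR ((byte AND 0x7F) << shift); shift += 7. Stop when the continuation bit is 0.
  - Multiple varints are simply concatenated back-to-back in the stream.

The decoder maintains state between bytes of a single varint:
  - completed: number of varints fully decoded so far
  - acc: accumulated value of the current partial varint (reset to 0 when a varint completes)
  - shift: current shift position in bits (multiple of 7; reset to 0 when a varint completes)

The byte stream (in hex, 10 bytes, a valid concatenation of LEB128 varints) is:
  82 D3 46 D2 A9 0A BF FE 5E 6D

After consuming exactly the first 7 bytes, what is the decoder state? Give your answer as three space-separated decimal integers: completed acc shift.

Answer: 2 63 7

Derivation:
byte[0]=0x82 cont=1 payload=0x02: acc |= 2<<0 -> completed=0 acc=2 shift=7
byte[1]=0xD3 cont=1 payload=0x53: acc |= 83<<7 -> completed=0 acc=10626 shift=14
byte[2]=0x46 cont=0 payload=0x46: varint #1 complete (value=1157506); reset -> completed=1 acc=0 shift=0
byte[3]=0xD2 cont=1 payload=0x52: acc |= 82<<0 -> completed=1 acc=82 shift=7
byte[4]=0xA9 cont=1 payload=0x29: acc |= 41<<7 -> completed=1 acc=5330 shift=14
byte[5]=0x0A cont=0 payload=0x0A: varint #2 complete (value=169170); reset -> completed=2 acc=0 shift=0
byte[6]=0xBF cont=1 payload=0x3F: acc |= 63<<0 -> completed=2 acc=63 shift=7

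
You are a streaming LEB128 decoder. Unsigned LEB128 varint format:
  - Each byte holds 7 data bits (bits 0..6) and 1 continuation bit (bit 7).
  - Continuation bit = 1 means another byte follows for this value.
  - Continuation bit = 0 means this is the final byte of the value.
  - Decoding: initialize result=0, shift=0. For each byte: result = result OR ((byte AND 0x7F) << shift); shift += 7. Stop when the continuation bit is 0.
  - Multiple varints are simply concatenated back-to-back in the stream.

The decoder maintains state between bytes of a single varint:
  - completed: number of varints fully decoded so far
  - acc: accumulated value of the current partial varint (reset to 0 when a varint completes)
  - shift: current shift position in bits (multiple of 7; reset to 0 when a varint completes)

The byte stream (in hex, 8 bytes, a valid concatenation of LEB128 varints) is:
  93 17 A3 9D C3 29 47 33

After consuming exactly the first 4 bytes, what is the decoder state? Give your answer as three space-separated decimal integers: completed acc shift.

byte[0]=0x93 cont=1 payload=0x13: acc |= 19<<0 -> completed=0 acc=19 shift=7
byte[1]=0x17 cont=0 payload=0x17: varint #1 complete (value=2963); reset -> completed=1 acc=0 shift=0
byte[2]=0xA3 cont=1 payload=0x23: acc |= 35<<0 -> completed=1 acc=35 shift=7
byte[3]=0x9D cont=1 payload=0x1D: acc |= 29<<7 -> completed=1 acc=3747 shift=14

Answer: 1 3747 14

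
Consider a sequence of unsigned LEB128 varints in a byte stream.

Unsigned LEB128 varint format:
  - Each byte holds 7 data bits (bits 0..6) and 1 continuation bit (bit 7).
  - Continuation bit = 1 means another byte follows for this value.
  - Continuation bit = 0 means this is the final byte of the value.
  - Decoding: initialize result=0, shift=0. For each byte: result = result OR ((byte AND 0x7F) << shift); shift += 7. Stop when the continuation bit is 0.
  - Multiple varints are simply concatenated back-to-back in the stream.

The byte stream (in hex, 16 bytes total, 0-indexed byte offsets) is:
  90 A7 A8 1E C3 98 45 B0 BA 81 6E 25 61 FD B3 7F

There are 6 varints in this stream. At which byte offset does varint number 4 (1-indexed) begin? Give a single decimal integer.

Answer: 11

Derivation:
  byte[0]=0x90 cont=1 payload=0x10=16: acc |= 16<<0 -> acc=16 shift=7
  byte[1]=0xA7 cont=1 payload=0x27=39: acc |= 39<<7 -> acc=5008 shift=14
  byte[2]=0xA8 cont=1 payload=0x28=40: acc |= 40<<14 -> acc=660368 shift=21
  byte[3]=0x1E cont=0 payload=0x1E=30: acc |= 30<<21 -> acc=63574928 shift=28 [end]
Varint 1: bytes[0:4] = 90 A7 A8 1E -> value 63574928 (4 byte(s))
  byte[4]=0xC3 cont=1 payload=0x43=67: acc |= 67<<0 -> acc=67 shift=7
  byte[5]=0x98 cont=1 payload=0x18=24: acc |= 24<<7 -> acc=3139 shift=14
  byte[6]=0x45 cont=0 payload=0x45=69: acc |= 69<<14 -> acc=1133635 shift=21 [end]
Varint 2: bytes[4:7] = C3 98 45 -> value 1133635 (3 byte(s))
  byte[7]=0xB0 cont=1 payload=0x30=48: acc |= 48<<0 -> acc=48 shift=7
  byte[8]=0xBA cont=1 payload=0x3A=58: acc |= 58<<7 -> acc=7472 shift=14
  byte[9]=0x81 cont=1 payload=0x01=1: acc |= 1<<14 -> acc=23856 shift=21
  byte[10]=0x6E cont=0 payload=0x6E=110: acc |= 110<<21 -> acc=230710576 shift=28 [end]
Varint 3: bytes[7:11] = B0 BA 81 6E -> value 230710576 (4 byte(s))
  byte[11]=0x25 cont=0 payload=0x25=37: acc |= 37<<0 -> acc=37 shift=7 [end]
Varint 4: bytes[11:12] = 25 -> value 37 (1 byte(s))
  byte[12]=0x61 cont=0 payload=0x61=97: acc |= 97<<0 -> acc=97 shift=7 [end]
Varint 5: bytes[12:13] = 61 -> value 97 (1 byte(s))
  byte[13]=0xFD cont=1 payload=0x7D=125: acc |= 125<<0 -> acc=125 shift=7
  byte[14]=0xB3 cont=1 payload=0x33=51: acc |= 51<<7 -> acc=6653 shift=14
  byte[15]=0x7F cont=0 payload=0x7F=127: acc |= 127<<14 -> acc=2087421 shift=21 [end]
Varint 6: bytes[13:16] = FD B3 7F -> value 2087421 (3 byte(s))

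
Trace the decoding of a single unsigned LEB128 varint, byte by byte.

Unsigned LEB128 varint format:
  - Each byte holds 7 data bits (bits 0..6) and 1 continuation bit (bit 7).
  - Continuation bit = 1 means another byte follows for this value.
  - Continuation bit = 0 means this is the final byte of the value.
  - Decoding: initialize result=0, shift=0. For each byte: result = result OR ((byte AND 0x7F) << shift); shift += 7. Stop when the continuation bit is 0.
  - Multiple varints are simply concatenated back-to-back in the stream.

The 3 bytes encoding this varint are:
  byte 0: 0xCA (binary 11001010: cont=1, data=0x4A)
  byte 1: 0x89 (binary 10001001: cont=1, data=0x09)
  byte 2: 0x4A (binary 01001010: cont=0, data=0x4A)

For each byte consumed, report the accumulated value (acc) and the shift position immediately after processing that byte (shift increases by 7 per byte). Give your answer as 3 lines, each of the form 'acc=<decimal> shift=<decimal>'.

byte 0=0xCA: payload=0x4A=74, contrib = 74<<0 = 74; acc -> 74, shift -> 7
byte 1=0x89: payload=0x09=9, contrib = 9<<7 = 1152; acc -> 1226, shift -> 14
byte 2=0x4A: payload=0x4A=74, contrib = 74<<14 = 1212416; acc -> 1213642, shift -> 21

Answer: acc=74 shift=7
acc=1226 shift=14
acc=1213642 shift=21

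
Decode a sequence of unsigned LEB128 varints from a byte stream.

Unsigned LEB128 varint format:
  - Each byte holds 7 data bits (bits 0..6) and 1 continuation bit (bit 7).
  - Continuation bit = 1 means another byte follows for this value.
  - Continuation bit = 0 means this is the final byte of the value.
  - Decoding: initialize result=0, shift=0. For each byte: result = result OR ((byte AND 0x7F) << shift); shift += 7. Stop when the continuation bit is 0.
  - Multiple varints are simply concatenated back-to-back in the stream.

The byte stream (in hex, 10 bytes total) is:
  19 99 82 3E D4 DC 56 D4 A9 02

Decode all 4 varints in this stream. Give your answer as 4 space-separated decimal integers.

Answer: 25 1016089 1420884 38100

Derivation:
  byte[0]=0x19 cont=0 payload=0x19=25: acc |= 25<<0 -> acc=25 shift=7 [end]
Varint 1: bytes[0:1] = 19 -> value 25 (1 byte(s))
  byte[1]=0x99 cont=1 payload=0x19=25: acc |= 25<<0 -> acc=25 shift=7
  byte[2]=0x82 cont=1 payload=0x02=2: acc |= 2<<7 -> acc=281 shift=14
  byte[3]=0x3E cont=0 payload=0x3E=62: acc |= 62<<14 -> acc=1016089 shift=21 [end]
Varint 2: bytes[1:4] = 99 82 3E -> value 1016089 (3 byte(s))
  byte[4]=0xD4 cont=1 payload=0x54=84: acc |= 84<<0 -> acc=84 shift=7
  byte[5]=0xDC cont=1 payload=0x5C=92: acc |= 92<<7 -> acc=11860 shift=14
  byte[6]=0x56 cont=0 payload=0x56=86: acc |= 86<<14 -> acc=1420884 shift=21 [end]
Varint 3: bytes[4:7] = D4 DC 56 -> value 1420884 (3 byte(s))
  byte[7]=0xD4 cont=1 payload=0x54=84: acc |= 84<<0 -> acc=84 shift=7
  byte[8]=0xA9 cont=1 payload=0x29=41: acc |= 41<<7 -> acc=5332 shift=14
  byte[9]=0x02 cont=0 payload=0x02=2: acc |= 2<<14 -> acc=38100 shift=21 [end]
Varint 4: bytes[7:10] = D4 A9 02 -> value 38100 (3 byte(s))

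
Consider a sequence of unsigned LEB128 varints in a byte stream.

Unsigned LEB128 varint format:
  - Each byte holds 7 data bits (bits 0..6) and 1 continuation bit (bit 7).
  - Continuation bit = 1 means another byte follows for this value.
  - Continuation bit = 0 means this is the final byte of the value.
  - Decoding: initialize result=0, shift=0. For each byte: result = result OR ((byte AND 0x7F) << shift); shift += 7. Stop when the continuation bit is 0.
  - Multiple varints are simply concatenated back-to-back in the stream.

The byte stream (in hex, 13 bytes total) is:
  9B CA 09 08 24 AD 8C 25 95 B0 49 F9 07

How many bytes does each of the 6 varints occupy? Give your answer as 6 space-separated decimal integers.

Answer: 3 1 1 3 3 2

Derivation:
  byte[0]=0x9B cont=1 payload=0x1B=27: acc |= 27<<0 -> acc=27 shift=7
  byte[1]=0xCA cont=1 payload=0x4A=74: acc |= 74<<7 -> acc=9499 shift=14
  byte[2]=0x09 cont=0 payload=0x09=9: acc |= 9<<14 -> acc=156955 shift=21 [end]
Varint 1: bytes[0:3] = 9B CA 09 -> value 156955 (3 byte(s))
  byte[3]=0x08 cont=0 payload=0x08=8: acc |= 8<<0 -> acc=8 shift=7 [end]
Varint 2: bytes[3:4] = 08 -> value 8 (1 byte(s))
  byte[4]=0x24 cont=0 payload=0x24=36: acc |= 36<<0 -> acc=36 shift=7 [end]
Varint 3: bytes[4:5] = 24 -> value 36 (1 byte(s))
  byte[5]=0xAD cont=1 payload=0x2D=45: acc |= 45<<0 -> acc=45 shift=7
  byte[6]=0x8C cont=1 payload=0x0C=12: acc |= 12<<7 -> acc=1581 shift=14
  byte[7]=0x25 cont=0 payload=0x25=37: acc |= 37<<14 -> acc=607789 shift=21 [end]
Varint 4: bytes[5:8] = AD 8C 25 -> value 607789 (3 byte(s))
  byte[8]=0x95 cont=1 payload=0x15=21: acc |= 21<<0 -> acc=21 shift=7
  byte[9]=0xB0 cont=1 payload=0x30=48: acc |= 48<<7 -> acc=6165 shift=14
  byte[10]=0x49 cont=0 payload=0x49=73: acc |= 73<<14 -> acc=1202197 shift=21 [end]
Varint 5: bytes[8:11] = 95 B0 49 -> value 1202197 (3 byte(s))
  byte[11]=0xF9 cont=1 payload=0x79=121: acc |= 121<<0 -> acc=121 shift=7
  byte[12]=0x07 cont=0 payload=0x07=7: acc |= 7<<7 -> acc=1017 shift=14 [end]
Varint 6: bytes[11:13] = F9 07 -> value 1017 (2 byte(s))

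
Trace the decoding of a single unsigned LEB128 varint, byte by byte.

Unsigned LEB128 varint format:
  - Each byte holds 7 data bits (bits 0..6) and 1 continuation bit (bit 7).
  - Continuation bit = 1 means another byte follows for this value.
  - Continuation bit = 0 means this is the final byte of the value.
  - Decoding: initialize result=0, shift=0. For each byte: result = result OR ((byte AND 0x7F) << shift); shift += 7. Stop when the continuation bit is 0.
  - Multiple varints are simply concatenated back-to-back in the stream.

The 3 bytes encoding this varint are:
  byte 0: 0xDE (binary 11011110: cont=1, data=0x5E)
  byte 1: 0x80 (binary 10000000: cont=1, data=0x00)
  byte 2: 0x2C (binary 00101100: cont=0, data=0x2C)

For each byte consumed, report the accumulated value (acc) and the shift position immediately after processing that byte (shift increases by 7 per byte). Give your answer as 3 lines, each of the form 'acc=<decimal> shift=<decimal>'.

Answer: acc=94 shift=7
acc=94 shift=14
acc=720990 shift=21

Derivation:
byte 0=0xDE: payload=0x5E=94, contrib = 94<<0 = 94; acc -> 94, shift -> 7
byte 1=0x80: payload=0x00=0, contrib = 0<<7 = 0; acc -> 94, shift -> 14
byte 2=0x2C: payload=0x2C=44, contrib = 44<<14 = 720896; acc -> 720990, shift -> 21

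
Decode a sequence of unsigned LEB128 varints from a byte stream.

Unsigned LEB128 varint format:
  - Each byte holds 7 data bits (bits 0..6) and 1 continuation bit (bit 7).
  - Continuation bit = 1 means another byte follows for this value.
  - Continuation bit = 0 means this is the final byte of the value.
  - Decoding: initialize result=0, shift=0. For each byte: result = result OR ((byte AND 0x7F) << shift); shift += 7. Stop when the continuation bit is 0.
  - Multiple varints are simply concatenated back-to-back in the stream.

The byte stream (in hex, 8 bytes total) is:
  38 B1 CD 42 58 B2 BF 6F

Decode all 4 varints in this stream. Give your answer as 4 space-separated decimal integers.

  byte[0]=0x38 cont=0 payload=0x38=56: acc |= 56<<0 -> acc=56 shift=7 [end]
Varint 1: bytes[0:1] = 38 -> value 56 (1 byte(s))
  byte[1]=0xB1 cont=1 payload=0x31=49: acc |= 49<<0 -> acc=49 shift=7
  byte[2]=0xCD cont=1 payload=0x4D=77: acc |= 77<<7 -> acc=9905 shift=14
  byte[3]=0x42 cont=0 payload=0x42=66: acc |= 66<<14 -> acc=1091249 shift=21 [end]
Varint 2: bytes[1:4] = B1 CD 42 -> value 1091249 (3 byte(s))
  byte[4]=0x58 cont=0 payload=0x58=88: acc |= 88<<0 -> acc=88 shift=7 [end]
Varint 3: bytes[4:5] = 58 -> value 88 (1 byte(s))
  byte[5]=0xB2 cont=1 payload=0x32=50: acc |= 50<<0 -> acc=50 shift=7
  byte[6]=0xBF cont=1 payload=0x3F=63: acc |= 63<<7 -> acc=8114 shift=14
  byte[7]=0x6F cont=0 payload=0x6F=111: acc |= 111<<14 -> acc=1826738 shift=21 [end]
Varint 4: bytes[5:8] = B2 BF 6F -> value 1826738 (3 byte(s))

Answer: 56 1091249 88 1826738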